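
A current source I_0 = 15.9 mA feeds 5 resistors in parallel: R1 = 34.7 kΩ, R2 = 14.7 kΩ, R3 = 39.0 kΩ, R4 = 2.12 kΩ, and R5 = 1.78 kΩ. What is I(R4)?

Conductances: ΣG = 1/34.7 + 1/14.7 + 1/39.0 + 1/2.12 + 1/1.78 = 1.156 (1/kΩ).
By the current-divider rule, I = I_0 · G_k/ΣG = 15.9 × 0.4080 = 6.488 mA.

I ≈ 6.49 mA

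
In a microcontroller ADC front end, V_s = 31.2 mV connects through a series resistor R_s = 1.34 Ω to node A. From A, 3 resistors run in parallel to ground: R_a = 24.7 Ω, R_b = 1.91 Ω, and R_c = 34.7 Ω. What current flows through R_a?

I ≈ 0.704 mA

Equivalent of the parallel group: R_p = 1.687 Ω.
Node voltage V_A = V_s · R_p/(R_s + R_p) = 31.2 × 0.5573 = 17.39 mV.
I(R_a) = V_A / R_a = 17.39/24.7 = 0.7039 mA.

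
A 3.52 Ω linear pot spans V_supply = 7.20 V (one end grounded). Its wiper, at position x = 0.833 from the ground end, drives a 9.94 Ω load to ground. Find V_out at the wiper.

V_out ≈ 5.72 V

Lower segment x·R_p = 2.932 Ω; upper segment (1−x)·R_p = 0.5878 Ω.
(x·R_p) ‖ R_L = 2.264 Ω.
Then V_out = V_supply · 2.264/(0.5878 + 2.264) = 5.716 V.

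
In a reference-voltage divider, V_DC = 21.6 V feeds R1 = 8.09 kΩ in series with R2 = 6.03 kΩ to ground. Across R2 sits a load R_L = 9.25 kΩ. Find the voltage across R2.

V_out ≈ 6.72 V

First combine the lower leg with the load: R2 ‖ R_L = 3.650 kΩ.
Then V_out = V_DC · R2'/(R1 + R2') = 21.6 × 3.650/11.74 = 6.716 V.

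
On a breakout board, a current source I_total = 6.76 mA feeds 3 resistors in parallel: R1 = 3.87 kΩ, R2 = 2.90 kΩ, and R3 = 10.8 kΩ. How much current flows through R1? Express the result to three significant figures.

Total conductance ΣG = 1/3.87 + 1/2.90 + 1/10.8 = 0.6958 (units of 1/kΩ).
R1 takes the fraction G_k/ΣG = 0.2584/0.6958 = 0.3714, so I = 6.76 × 0.3714 = 2.510 mA.

I ≈ 2.51 mA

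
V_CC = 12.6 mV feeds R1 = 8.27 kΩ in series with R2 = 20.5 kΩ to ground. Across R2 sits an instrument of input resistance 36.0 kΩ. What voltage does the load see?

V_out ≈ 7.72 mV

The load sits in parallel with R2, giving an effective lower resistance R2' = R2·R_L/(R2+R_L) = 13.06 kΩ.
Now apply the divider: V_out = 12.6 × 0.6123 = 7.715 mV.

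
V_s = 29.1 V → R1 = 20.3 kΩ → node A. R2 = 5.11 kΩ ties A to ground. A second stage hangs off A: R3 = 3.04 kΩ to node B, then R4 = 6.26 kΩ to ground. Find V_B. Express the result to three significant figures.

V_B ≈ 2.74 V

The second stage (R3 + R4 = 9.300 kΩ) loads node A in parallel with R2.
R2 ‖ (R3+R4) = 3.298 kΩ.
First divider: V_A = V_s · 3.298/(20.3 + 3.298) = 4.067 V.
V_B = V_A × 0.6731 = 2.737 V.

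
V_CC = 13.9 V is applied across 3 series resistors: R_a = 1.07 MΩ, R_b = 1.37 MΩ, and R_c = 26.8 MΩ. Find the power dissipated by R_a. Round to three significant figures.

P ≈ 0.242 µW

The common current is I = 13.9/29.24 = 0.4754 µA.
V(R_a) = I·R = 0.5087 V; P = V·I = 0.5087 × 0.4754 = 0.2418 µW.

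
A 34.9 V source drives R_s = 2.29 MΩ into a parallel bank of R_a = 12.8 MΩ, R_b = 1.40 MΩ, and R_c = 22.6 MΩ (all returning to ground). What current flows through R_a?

I ≈ 0.935 µA

Equivalent of the parallel group: R_p = 1.195 MΩ.
V_A = 34.9 × 1.195/3.485 = 11.97 V.
I(R_a) = V_A / R_a = 11.97/12.8 = 0.9351 µA.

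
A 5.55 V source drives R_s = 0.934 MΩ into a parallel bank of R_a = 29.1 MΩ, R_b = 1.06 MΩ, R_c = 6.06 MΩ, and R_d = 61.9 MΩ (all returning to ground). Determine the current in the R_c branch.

Equivalent of the parallel group: R_p = 0.8629 MΩ.
V_A by voltage divider: V_A = 5.55 × 0.8629/(0.934 + 0.8629) = 2.665 V.
I(R_c) = V_A / R_c = 2.665/6.06 = 0.4398 µA.

I ≈ 0.440 µA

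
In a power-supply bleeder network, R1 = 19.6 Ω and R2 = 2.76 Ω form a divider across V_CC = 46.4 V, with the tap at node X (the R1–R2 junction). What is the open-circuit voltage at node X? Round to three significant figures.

V_th ≈ 5.73 V

With X open, the divider is unloaded: V_th = 46.4 × 2.76/22.36 = 5.727 V.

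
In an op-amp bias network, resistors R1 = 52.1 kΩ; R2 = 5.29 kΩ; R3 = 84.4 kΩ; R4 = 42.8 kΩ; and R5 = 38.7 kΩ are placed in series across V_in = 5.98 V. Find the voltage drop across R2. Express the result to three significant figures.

V ≈ 0.142 V

ΣR = 52.1 + 5.29 + 84.4 + 42.8 + 38.7 = 223.3 kΩ.
Voltage divider: V = V_in · (5.290 / 223.3) = 5.98 × 0.02369 = 0.1417 V.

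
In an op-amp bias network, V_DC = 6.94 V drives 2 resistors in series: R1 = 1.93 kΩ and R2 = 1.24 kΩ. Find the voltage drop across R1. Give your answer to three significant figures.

V ≈ 4.23 V

ΣR = 1.93 + 1.24 = 3.170 kΩ.
By the voltage-divider rule, V = 6.94 × 1.930/3.170 = 4.225 V.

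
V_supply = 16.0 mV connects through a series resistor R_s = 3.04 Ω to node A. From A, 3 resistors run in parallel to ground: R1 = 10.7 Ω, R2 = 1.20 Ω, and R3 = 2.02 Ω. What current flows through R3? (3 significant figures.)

I ≈ 1.49 mA

Parallel bank: R_p = 1/(1/10.7 + 1/1.20 + 1/2.02) = 0.7033 Ω.
V_A = 16.0 × 0.7033/3.743 = 3.006 mV.
Branch current I = V_A/R3 = 3.006/2.02 = 1.488 mA.
(Check via current divider: I_total = 4.274 mA; share G_k/ΣG = 0.3482 → same result.)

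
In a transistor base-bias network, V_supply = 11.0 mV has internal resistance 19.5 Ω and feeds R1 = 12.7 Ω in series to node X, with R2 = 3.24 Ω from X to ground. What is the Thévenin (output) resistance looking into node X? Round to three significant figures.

R_th ≈ 2.94 Ω

R1' = 19.5 + 12.7 = 32.20 Ω (source resistance + R1).
Looking into X with the source shorted: R_th = R1'·R2/(R1'+R2) = 32.20 × 3.24/35.44 = 2.944 Ω.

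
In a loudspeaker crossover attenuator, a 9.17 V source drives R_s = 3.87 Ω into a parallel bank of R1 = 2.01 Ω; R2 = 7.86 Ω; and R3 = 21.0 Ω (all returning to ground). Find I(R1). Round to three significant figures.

I ≈ 1.27 A

Combine the parallel branches: R_p = (1/2.01 + 1/7.86 + 1/21.0)⁻¹ = 1.487 Ω.
Node voltage V_A = V_DC · R_p/(R_s + R_p) = 9.17 × 0.2776 = 2.546 V.
Branch current I = V_A/R1 = 2.546/2.01 = 1.267 A.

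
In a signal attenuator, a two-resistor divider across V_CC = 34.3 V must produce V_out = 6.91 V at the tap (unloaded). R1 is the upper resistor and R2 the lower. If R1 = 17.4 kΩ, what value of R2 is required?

R2 ≈ 4.39 kΩ

Required fraction k = V_out/V_CC = 0.2015.
R2 = R1 · 0.2015/(1 − 0.2015) = 4.390 kΩ.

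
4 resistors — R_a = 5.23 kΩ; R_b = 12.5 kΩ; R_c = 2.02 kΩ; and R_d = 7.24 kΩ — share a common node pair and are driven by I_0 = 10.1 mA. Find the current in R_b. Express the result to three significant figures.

Total conductance ΣG = 1/5.23 + 1/12.5 + 1/2.02 + 1/7.24 = 0.9044 (units of 1/kΩ).
R_b takes the fraction G_k/ΣG = 0.08000/0.9044 = 0.08846, so I = 10.1 × 0.08846 = 0.8934 mA.

I ≈ 0.893 mA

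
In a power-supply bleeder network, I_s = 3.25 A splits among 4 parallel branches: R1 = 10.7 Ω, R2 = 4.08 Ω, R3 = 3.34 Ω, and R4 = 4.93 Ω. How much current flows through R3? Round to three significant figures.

Total conductance ΣG = 1/10.7 + 1/4.08 + 1/3.34 + 1/4.93 = 0.8408 (units of 1/Ω).
R3 takes the fraction G_k/ΣG = 0.2994/0.8408 = 0.3561, so I = 3.25 × 0.3561 = 1.157 A.

I ≈ 1.16 A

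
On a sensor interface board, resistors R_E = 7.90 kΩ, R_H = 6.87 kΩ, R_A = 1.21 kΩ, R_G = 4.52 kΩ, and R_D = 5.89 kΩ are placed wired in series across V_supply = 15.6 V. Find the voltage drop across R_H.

Total series resistance ΣR = 7.90 + 6.87 + 1.21 + 4.52 + 5.89 = 26.39 kΩ.
Voltage divider: V = V_supply · (6.870 / 26.39) = 15.6 × 0.2603 = 4.061 V.

V ≈ 4.06 V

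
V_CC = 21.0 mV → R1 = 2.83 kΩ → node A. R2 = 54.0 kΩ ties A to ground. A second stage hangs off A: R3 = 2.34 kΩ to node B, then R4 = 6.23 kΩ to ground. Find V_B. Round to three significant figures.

Looking into the second stage from A: R3 + R4 = 8.570 kΩ appears in parallel with R2.
R2 ‖ (R3+R4) = 7.396 kΩ.
So V_A = 21.0 × 0.7233 = 15.19 mV.
V_B = V_A × 0.7270 = 11.04 mV.

V_B ≈ 11.0 mV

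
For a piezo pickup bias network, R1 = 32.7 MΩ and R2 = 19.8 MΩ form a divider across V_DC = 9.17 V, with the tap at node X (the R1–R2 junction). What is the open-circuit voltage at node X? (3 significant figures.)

V_th ≈ 3.46 V

V_th is the unloaded tap voltage: V_DC · R2/(R1+R2) = 9.17 × 0.3771 = 3.458 V.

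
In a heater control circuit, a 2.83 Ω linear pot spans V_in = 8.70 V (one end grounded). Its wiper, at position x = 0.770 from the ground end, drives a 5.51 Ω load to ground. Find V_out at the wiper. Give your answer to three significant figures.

V_out ≈ 6.14 V

Lower segment x·R_p = 2.179 Ω; upper segment (1−x)·R_p = 0.6509 Ω.
Lower segment in parallel with the load: 2.179 ‖ 5.51 = 1.562 Ω.
Then V_out = V_in · 1.562/(0.6509 + 1.562) = 6.140 V.
(Unloaded: V_out = x·V_in = 6.70 V.)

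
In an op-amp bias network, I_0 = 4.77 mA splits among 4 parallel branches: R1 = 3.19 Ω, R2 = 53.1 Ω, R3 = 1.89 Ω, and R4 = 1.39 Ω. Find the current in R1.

Conductances: ΣG = 1/3.19 + 1/53.1 + 1/1.89 + 1/1.39 = 1.581 (1/Ω).
By the current-divider rule, I = I_0 · G_k/ΣG = 4.77 × 0.1983 = 0.9459 mA.

I ≈ 0.946 mA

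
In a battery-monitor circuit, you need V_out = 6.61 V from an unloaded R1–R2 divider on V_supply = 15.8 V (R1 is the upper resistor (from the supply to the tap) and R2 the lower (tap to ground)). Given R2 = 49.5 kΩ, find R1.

Required fraction k = V_out/V_supply = 0.4184.
Rearranging, R1 = R2·(1−k)/k = 49.5 × 1.390 = 68.82 kΩ.

R1 ≈ 68.8 kΩ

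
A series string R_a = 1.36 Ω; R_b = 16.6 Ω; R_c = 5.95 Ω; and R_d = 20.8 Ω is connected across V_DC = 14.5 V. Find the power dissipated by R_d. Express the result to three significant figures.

Series current I = V_DC/ΣR = 14.5/44.71 = 0.3243 A.
P = I²R = 0.1052 × 20.8 = 2.188 W.

P ≈ 2.19 W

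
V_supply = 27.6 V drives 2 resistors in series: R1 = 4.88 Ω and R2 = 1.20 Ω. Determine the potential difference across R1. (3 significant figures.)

Series total: ΣR = 4.88 + 1.20 = 6.080 Ω.
Voltage divider: V = V_supply · (4.880 / 6.080) = 27.6 × 0.8026 = 22.15 V.

V ≈ 22.2 V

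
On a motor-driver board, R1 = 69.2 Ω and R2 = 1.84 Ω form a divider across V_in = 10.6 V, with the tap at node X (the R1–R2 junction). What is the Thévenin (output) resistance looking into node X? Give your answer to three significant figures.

R_th ≈ 1.79 Ω

With V_in suppressed (replaced by a short), R_th = R1 ‖ R2 = (69.20 × 1.84)/(69.20 + 1.84) = 1.792 Ω.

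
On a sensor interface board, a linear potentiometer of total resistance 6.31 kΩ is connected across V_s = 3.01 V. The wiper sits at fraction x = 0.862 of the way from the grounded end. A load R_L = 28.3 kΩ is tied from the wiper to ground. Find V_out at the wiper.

V_out ≈ 2.53 V

The pot divides into 0.8708 kΩ above the wiper and 5.439 kΩ below.
R_L loads the lower segment: effective lower R = 4.562 kΩ.
Loaded-divider output: V_out = 3.01 × 0.8397 = 2.528 V.
(Unloaded: V_out = x·V_s = 2.59 V.)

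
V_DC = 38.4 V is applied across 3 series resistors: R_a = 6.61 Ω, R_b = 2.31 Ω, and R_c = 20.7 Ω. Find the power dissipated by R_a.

P ≈ 11.1 W

ΣR = 29.62 Ω → I = 38.4/29.62 = 1.296 A.
P = I²R = 1.681 × 6.61 = 11.11 W.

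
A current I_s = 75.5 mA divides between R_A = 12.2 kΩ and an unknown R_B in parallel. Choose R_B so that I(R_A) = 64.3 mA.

Two-branch current divider: I_A = I_s · R_B/(R_A + R_B).
64.3/75.5 = R_B/(R_A + R_B) → R_B = R_A · (0.8517)/(1 − 0.8517) = 12.2 × 5.741 = 70.04 kΩ.

R_B ≈ 70.0 kΩ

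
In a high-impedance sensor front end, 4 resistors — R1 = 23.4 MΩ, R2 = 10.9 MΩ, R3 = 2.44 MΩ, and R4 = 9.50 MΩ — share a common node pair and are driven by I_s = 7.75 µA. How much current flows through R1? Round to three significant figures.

Conductances: ΣG = 1/23.4 + 1/10.9 + 1/2.44 + 1/9.50 = 0.6496 (1/MΩ).
By the current-divider rule, I = I_s · G_k/ΣG = 7.75 × 0.06579 = 0.5099 µA.

I ≈ 0.510 µA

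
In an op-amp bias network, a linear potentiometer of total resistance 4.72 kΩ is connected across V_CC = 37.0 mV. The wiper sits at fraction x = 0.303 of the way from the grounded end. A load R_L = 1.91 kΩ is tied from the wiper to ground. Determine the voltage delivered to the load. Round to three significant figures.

V_out ≈ 7.37 mV

The pot divides into 3.290 kΩ above the wiper and 1.430 kΩ below.
Lower segment in parallel with the load: 1.430 ‖ 1.91 = 0.8178 kΩ.
Then V_out = V_CC · 0.8178/(3.290 + 0.8178) = 7.366 mV.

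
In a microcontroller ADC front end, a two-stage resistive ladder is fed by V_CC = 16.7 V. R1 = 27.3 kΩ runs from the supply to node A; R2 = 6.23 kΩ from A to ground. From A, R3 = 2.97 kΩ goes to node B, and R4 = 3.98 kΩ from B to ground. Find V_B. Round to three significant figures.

V_B ≈ 1.03 V

Looking into the second stage from A: R3 + R4 = 6.950 kΩ appears in parallel with R2.
R2 ‖ (R3+R4) = 3.285 kΩ.
First divider: V_A = V_CC · 3.285/(27.3 + 3.285) = 1.794 V.
V_B = V_A × 0.5727 = 1.027 V.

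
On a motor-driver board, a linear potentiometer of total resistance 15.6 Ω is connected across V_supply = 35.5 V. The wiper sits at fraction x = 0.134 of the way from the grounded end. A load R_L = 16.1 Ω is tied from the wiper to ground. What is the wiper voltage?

Split the track: R_lower = x·R_p = 2.090 Ω, R_upper = (1−x)·R_p = 13.51 Ω.
R_L loads the lower segment: effective lower R = 1.850 Ω.
Loaded-divider output: V_out = 35.5 × 0.1205 = 4.276 V.
(Unloaded: V_out = x·V_supply = 4.76 V.)

V_out ≈ 4.28 V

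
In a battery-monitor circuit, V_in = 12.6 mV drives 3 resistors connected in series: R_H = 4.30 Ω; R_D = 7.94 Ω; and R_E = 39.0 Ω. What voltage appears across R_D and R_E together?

V ≈ 11.5 mV

ΣR = 4.30 + 7.94 + 39.0 = 51.24 Ω.
R_{R_D..R_E} = 7.94 + 39.0 = 46.94 Ω.
V = V_in · R/ΣR = 12.6 × 0.9161 = 11.54 mV.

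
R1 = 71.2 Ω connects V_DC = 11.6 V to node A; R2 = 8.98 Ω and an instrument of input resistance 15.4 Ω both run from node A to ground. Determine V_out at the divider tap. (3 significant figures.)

V_out ≈ 0.856 V

R2 ‖ R_L = (8.98 × 15.4)/(8.98 + 15.4) = 5.672 Ω.
Then V_out = V_DC · R2'/(R1 + R2') = 11.6 × 5.672/76.87 = 0.8560 V.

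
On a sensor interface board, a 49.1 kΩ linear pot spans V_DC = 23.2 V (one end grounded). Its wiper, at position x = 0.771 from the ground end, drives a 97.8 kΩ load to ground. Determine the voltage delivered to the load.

V_out ≈ 16.4 V

The pot divides into 11.24 kΩ above the wiper and 37.86 kΩ below.
(x·R_p) ‖ R_L = 27.29 kΩ.
Loaded-divider output: V_out = 23.2 × 0.7082 = 16.43 V.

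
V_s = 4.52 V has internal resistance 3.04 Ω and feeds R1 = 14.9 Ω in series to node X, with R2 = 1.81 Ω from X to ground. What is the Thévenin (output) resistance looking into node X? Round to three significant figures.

R_th ≈ 1.64 Ω

R1' = 3.04 + 14.9 = 17.94 Ω (source resistance + R1).
Zeroing V_s shorts the top of R1' to ground, so R_th = R1' ‖ R2 = 1.644 Ω.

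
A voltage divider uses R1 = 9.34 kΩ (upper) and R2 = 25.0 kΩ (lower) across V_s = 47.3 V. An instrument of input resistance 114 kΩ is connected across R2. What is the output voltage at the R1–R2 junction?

R2 ‖ R_L = (25.0 × 114)/(25.0 + 114) = 20.50 kΩ.
Voltage divider with the loaded lower leg: V_out = 47.3 × 20.50/(9.34 + 20.50) = 47.3 × 0.6870 = 32.50 V.

V_out ≈ 32.5 V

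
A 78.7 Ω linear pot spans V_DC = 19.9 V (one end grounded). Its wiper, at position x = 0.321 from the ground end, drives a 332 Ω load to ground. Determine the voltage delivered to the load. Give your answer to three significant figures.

The pot divides into 53.44 Ω above the wiper and 25.26 Ω below.
R_L loads the lower segment: effective lower R = 23.48 Ω.
V_out = 19.9 × 23.48/(53.44 + 23.48) = 6.074 V.

V_out ≈ 6.07 V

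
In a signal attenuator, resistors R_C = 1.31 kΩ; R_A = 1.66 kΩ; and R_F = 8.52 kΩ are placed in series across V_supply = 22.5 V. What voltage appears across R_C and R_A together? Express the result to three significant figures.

Total series resistance ΣR = 1.31 + 1.66 + 8.52 = 11.49 kΩ.
R_{R_C..R_A} = 1.31 + 1.66 = 2.970 kΩ.
V = V_supply · R/ΣR = 22.5 × 0.2585 = 5.816 V.

V ≈ 5.82 V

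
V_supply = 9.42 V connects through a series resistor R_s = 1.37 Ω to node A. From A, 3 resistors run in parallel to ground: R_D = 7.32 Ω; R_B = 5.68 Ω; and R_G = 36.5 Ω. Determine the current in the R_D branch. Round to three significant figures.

I ≈ 0.878 A

Parallel bank: R_p = 1/(1/7.32 + 1/5.68 + 1/36.5) = 2.941 Ω.
Node voltage V_A = V_supply · R_p/(R_s + R_p) = 9.42 × 0.6822 = 6.426 V.
I(R_D) = V_A / R_D = 6.426/7.32 = 0.8779 A.
(Equivalently: I_total = 2.185 A, then current-divider fraction G_k/ΣG = 0.4017.)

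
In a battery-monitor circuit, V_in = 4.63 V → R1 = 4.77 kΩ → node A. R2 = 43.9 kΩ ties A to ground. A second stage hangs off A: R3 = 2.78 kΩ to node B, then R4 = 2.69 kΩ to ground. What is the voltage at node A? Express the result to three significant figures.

Looking into the second stage from A: R3 + R4 = 5.470 kΩ appears in parallel with R2.
Effective lower resistance at A: R2 ‖ 5.470 = 4.864 kΩ.
First divider: V_A = V_in · 4.864/(4.77 + 4.864) = 2.338 V.

V_A ≈ 2.34 V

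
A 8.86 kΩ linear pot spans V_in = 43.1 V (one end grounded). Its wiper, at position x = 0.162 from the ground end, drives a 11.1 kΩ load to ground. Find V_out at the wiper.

Split the track: R_lower = x·R_p = 1.435 kΩ, R_upper = (1−x)·R_p = 7.425 kΩ.
R_L loads the lower segment: effective lower R = 1.271 kΩ.
V_out = 43.1 × 1.271/(7.425 + 1.271) = 6.300 V.
(Unloaded: V_out = x·V_in = 6.98 V.)

V_out ≈ 6.30 V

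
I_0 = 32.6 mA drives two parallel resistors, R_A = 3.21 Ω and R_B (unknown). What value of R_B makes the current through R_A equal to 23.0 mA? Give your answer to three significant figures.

The fraction through R_A equals R_B/(R_A+R_B).
23.0/32.6 = R_B/(R_A + R_B) → R_B = R_A · (0.7055)/(1 − 0.7055) = 3.21 × 2.396 = 7.691 Ω.

R_B ≈ 7.69 Ω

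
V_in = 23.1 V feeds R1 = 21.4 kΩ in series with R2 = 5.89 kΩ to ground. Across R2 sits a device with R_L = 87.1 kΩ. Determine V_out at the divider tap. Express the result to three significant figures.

V_out ≈ 4.73 V

R2 ‖ R_L = (5.89 × 87.1)/(5.89 + 87.1) = 5.517 kΩ.
Now apply the divider: V_out = 23.1 × 0.2050 = 4.735 V.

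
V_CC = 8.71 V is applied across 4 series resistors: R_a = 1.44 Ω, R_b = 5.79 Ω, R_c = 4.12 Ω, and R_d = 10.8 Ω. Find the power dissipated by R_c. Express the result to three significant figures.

The common current is I = 8.71/22.15 = 0.3932 A.
V(R_c) = I·R = 1.620 V; P = V·I = 1.620 × 0.3932 = 0.6371 W.

P ≈ 0.637 W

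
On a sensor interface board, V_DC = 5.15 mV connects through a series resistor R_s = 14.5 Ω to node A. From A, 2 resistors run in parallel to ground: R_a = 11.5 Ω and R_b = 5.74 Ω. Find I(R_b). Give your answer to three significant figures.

I ≈ 0.187 mA

Equivalent of the parallel group: R_p = 3.829 Ω.
V_A by voltage divider: V_A = 5.15 × 3.829/(14.5 + 3.829) = 1.076 mV.
I(R_b) = V_A / R_b = 1.076/5.74 = 0.1874 mA.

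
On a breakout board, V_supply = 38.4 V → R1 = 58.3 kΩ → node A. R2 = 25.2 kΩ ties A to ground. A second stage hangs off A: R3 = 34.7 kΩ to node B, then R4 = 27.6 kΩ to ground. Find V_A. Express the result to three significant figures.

The second stage (R3 + R4 = 62.30 kΩ) loads node A in parallel with R2.
Effective lower resistance at A: R2 ‖ 62.30 = 17.94 kΩ.
So V_A = 38.4 × 0.2353 = 9.037 V.

V_A ≈ 9.04 V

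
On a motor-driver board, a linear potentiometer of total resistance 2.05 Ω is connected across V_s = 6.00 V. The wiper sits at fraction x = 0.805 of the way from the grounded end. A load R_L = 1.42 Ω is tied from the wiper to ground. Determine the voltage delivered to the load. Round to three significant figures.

V_out ≈ 3.94 V

Split the track: R_lower = x·R_p = 1.650 Ω, R_upper = (1−x)·R_p = 0.3997 Ω.
R_L loads the lower segment: effective lower R = 0.7632 Ω.
Loaded-divider output: V_out = 6.00 × 0.6563 = 3.938 V.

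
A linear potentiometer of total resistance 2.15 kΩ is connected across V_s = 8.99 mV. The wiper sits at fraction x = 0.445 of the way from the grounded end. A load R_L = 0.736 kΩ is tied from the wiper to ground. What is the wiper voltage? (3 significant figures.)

V_out ≈ 2.32 mV

Lower segment x·R_p = 0.9567 kΩ; upper segment (1−x)·R_p = 1.193 kΩ.
R_L loads the lower segment: effective lower R = 0.4160 kΩ.
Loaded-divider output: V_out = 8.99 × 0.2585 = 2.324 mV.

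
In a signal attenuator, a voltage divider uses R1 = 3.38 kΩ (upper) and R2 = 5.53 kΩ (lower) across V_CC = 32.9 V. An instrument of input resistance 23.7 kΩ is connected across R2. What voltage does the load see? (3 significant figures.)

R2 ‖ R_L = (5.53 × 23.7)/(5.53 + 23.7) = 4.484 kΩ.
Now apply the divider: V_out = 32.9 × 0.5702 = 18.76 V.
(Unloaded it would be 20.4 V; the load pulls it down.)

V_out ≈ 18.8 V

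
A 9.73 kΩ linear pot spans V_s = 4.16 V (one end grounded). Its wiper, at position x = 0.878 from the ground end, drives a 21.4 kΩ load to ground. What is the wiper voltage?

V_out ≈ 3.48 V

Lower segment x·R_p = 8.543 kΩ; upper segment (1−x)·R_p = 1.187 kΩ.
R_L loads the lower segment: effective lower R = 6.106 kΩ.
V_out = 4.16 × 6.106/(1.187 + 6.106) = 3.483 V.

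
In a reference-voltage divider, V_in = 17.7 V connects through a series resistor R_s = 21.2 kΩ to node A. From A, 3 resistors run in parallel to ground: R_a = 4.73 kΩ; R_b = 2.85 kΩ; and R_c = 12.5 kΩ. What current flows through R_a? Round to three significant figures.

Parallel bank: R_p = 1/(1/4.73 + 1/2.85 + 1/12.5) = 1.557 kΩ.
V_A by voltage divider: V_A = 17.7 × 1.557/(21.2 + 1.557) = 1.211 V.
Branch current I = V_A/R_a = 1.211/4.73 = 0.2560 mA.

I ≈ 0.256 mA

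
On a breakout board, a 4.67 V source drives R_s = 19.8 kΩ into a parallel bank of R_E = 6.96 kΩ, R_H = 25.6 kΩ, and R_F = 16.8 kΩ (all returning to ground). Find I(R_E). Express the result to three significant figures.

I ≈ 0.116 mA

Parallel bank: R_p = 1/(1/6.96 + 1/25.6 + 1/16.8) = 4.128 kΩ.
V_A = 4.67 × 4.128/23.93 = 0.8056 V.
I(R_E) = V_A / R_E = 0.8056/6.96 = 0.1157 mA.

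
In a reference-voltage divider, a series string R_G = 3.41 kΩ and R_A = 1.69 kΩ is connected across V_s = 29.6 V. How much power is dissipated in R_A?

P ≈ 56.9 mW

The common current is I = 29.6/5.100 = 5.804 mA.
P(R_A) = I²·R_A = (5.804)² × 1.69 = 56.93 mW.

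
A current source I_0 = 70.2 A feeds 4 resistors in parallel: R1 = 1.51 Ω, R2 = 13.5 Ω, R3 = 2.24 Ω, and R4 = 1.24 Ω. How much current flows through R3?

I ≈ 15.8 A

ΣG = 1/1.51 + 1/13.5 + 1/2.24 + 1/1.24 = 1.989.
R3 takes the fraction G_k/ΣG = 0.4464/1.989 = 0.2244, so I = 70.2 × 0.2244 = 15.75 A.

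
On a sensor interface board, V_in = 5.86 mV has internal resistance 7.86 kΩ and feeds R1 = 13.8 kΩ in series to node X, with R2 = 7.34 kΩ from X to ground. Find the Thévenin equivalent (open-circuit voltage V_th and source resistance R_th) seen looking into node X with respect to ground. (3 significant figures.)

V_th ≈ 1.48 mV, R_th ≈ 5.48 kΩ

R1' = 7.86 + 13.8 = 21.66 kΩ (source resistance + R1).
Open-circuit (no load on X): V_th = V_in · R2/(R1' + R2) = 5.86 × 7.34/(21.66 + 7.34) = 1.483 mV.
Zeroing V_in shorts the top of R1' to ground, so R_th = R1' ‖ R2 = 5.482 kΩ.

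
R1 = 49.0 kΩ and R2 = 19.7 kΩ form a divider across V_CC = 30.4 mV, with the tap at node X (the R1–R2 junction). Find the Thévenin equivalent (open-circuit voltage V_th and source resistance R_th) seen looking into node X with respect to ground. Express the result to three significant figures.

V_th ≈ 8.72 mV, R_th ≈ 14.1 kΩ

Open-circuit (no load on X): V_th = V_CC · R2/(R1 + R2) = 30.4 × 19.7/(49.00 + 19.7) = 8.717 mV.
Zeroing V_CC shorts the top of R1 to ground, so R_th = R1 ‖ R2 = 14.05 kΩ.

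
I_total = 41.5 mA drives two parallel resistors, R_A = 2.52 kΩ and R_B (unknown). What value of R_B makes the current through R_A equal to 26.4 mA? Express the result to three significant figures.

R_B ≈ 4.41 kΩ

In a two-way split, I_A/I_total = R_B/(R_A + R_B).
26.4/41.5 = R_B/(R_A + R_B) → R_B = R_A · (0.6361)/(1 − 0.6361) = 2.52 × 1.748 = 4.406 kΩ.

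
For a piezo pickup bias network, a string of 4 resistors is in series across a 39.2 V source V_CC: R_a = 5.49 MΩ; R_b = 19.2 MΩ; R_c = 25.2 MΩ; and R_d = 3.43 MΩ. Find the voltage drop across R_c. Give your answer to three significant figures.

V ≈ 18.5 V

ΣR = 5.49 + 19.2 + 25.2 + 3.43 = 53.32 MΩ.
Voltage divider: V = V_CC · (25.20 / 53.32) = 39.2 × 0.4726 = 18.53 V.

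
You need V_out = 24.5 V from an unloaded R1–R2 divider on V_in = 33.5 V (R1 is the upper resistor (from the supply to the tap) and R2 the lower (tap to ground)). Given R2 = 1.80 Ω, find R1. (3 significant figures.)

V_out/V_in = R2/(R1+R2) = 0.7313.
R1 = R2·(1/k − 1) = 1.80 × 0.3673 = 0.6612 Ω.

R1 ≈ 0.661 Ω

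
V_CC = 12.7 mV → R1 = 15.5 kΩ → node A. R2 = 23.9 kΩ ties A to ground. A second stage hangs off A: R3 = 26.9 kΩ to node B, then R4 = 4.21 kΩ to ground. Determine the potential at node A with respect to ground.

The second stage (R3 + R4 = 31.11 kΩ) loads node A in parallel with R2.
Effective lower resistance at A: R2 ‖ 31.11 = 13.52 kΩ.
First divider: V_A = V_CC · 13.52/(15.5 + 13.52) = 5.916 mV.

V_A ≈ 5.92 mV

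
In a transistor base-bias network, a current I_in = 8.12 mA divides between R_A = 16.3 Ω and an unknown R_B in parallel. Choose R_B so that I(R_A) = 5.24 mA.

Two-branch current divider: I_A = I_in · R_B/(R_A + R_B).
With f = 0.6453, R_B = R_A · f/(1−f) = 16.3 × 1.819 = 29.66 Ω.

R_B ≈ 29.7 Ω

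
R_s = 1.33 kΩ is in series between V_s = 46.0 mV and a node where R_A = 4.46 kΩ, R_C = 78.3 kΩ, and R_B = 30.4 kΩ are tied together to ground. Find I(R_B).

I ≈ 1.11 µA

Parallel bank: R_p = 1/(1/4.46 + 1/78.3 + 1/30.4) = 3.705 kΩ.
V_A by voltage divider: V_A = 46.0 × 3.705/(1.33 + 3.705) = 33.85 mV.
I(R_B) = V_A / R_B = 33.85/30.4 = 1.113 µA.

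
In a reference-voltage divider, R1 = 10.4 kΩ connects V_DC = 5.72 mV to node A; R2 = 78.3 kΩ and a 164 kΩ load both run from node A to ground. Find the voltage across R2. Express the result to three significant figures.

First combine the lower leg with the load: R2 ‖ R_L = 53.00 kΩ.
Now apply the divider: V_out = 5.72 × 0.8360 = 4.782 mV.
(Unloaded it would be 5.05 mV; the load pulls it down.)

V_out ≈ 4.78 mV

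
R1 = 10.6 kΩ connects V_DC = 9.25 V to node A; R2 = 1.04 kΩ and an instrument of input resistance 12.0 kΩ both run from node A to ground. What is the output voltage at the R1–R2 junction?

V_out ≈ 0.766 V

R2 ‖ R_L = (1.04 × 12.0)/(1.04 + 12.0) = 0.9571 kΩ.
Voltage divider with the loaded lower leg: V_out = 9.25 × 0.9571/(10.6 + 0.9571) = 9.25 × 0.08281 = 0.7660 V.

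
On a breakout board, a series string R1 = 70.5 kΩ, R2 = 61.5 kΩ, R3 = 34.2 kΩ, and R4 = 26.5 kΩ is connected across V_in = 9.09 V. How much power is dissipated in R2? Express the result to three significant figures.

Series current I = V_in/ΣR = 9.09/192.7 = 0.04717 mA.
P(R2) = I²·R2 = (0.04717)² × 61.5 = 0.1368 mW.

P ≈ 0.137 mW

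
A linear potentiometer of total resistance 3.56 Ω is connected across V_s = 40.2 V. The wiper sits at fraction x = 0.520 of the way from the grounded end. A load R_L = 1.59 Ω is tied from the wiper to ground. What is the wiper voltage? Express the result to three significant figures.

Lower segment x·R_p = 1.851 Ω; upper segment (1−x)·R_p = 1.709 Ω.
R_L loads the lower segment: effective lower R = 0.8553 Ω.
Loaded-divider output: V_out = 40.2 × 0.3336 = 13.41 V.

V_out ≈ 13.4 V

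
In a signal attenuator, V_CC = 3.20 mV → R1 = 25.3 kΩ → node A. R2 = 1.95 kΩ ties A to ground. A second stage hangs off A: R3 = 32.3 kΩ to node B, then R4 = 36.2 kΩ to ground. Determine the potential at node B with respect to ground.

V_B ≈ 0.118 mV

Node A sees R2 in parallel with the series input of stage 2, R3 + R4 = 68.50 kΩ.
Effective lower resistance at A: R2 ‖ 68.50 = 1.896 kΩ.
V_A = 3.20 × 1.896/(25.3 + 1.896) = 0.2231 mV.
Then the unloaded second divider: V_B = V_A × R4/(R3+R4) = 0.2231 × 0.5285 = 0.1179 mV.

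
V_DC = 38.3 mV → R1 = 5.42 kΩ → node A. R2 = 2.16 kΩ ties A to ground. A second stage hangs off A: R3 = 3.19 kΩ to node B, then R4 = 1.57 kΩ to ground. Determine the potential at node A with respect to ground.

Looking into the second stage from A: R3 + R4 = 4.760 kΩ appears in parallel with R2.
Effective lower resistance at A: R2 ‖ 4.760 = 1.486 kΩ.
V_A = 38.3 × 1.486/(5.42 + 1.486) = 8.240 mV.

V_A ≈ 8.24 mV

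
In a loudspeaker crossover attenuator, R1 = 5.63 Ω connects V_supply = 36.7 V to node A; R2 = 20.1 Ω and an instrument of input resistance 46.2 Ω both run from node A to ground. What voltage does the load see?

V_out ≈ 26.2 V

First combine the lower leg with the load: R2 ‖ R_L = 14.01 Ω.
Voltage divider with the loaded lower leg: V_out = 36.7 × 14.01/(5.63 + 14.01) = 36.7 × 0.7133 = 26.18 V.
(Unloaded it would be 28.7 V; the load pulls it down.)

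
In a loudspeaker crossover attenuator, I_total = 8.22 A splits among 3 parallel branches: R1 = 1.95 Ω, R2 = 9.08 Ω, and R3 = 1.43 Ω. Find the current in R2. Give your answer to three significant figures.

I ≈ 0.685 A

Total conductance ΣG = 1/1.95 + 1/9.08 + 1/1.43 = 1.322 (units of 1/Ω).
R2 takes the fraction G_k/ΣG = 0.1101/1.322 = 0.08329, so I = 8.22 × 0.08329 = 0.6847 A.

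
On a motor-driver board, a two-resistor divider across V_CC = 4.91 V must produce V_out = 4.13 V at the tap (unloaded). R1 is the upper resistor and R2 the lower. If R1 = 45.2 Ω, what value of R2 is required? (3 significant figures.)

R2 ≈ 239 Ω

The divider ratio is R2/(R1+R2) = 4.13/4.91 = 0.8411.
Rearranging, R2 = R1·k/(1−k) = 45.2 × 5.295 = 239.3 Ω.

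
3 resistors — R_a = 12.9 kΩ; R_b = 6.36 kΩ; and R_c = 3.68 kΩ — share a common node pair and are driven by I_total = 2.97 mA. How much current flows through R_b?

I ≈ 0.922 mA

Total conductance ΣG = 1/12.9 + 1/6.36 + 1/3.68 = 0.5065 (units of 1/kΩ).
By the current-divider rule, I = I_total · G_k/ΣG = 2.97 × 0.3104 = 0.9220 mA.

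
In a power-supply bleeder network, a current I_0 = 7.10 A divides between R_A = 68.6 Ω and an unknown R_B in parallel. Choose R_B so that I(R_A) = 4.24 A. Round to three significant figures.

In a two-way split, I_A/I_0 = R_B/(R_A + R_B).
4.24/7.10 = R_B/(R_A + R_B) → R_B = R_A · (0.5972)/(1 − 0.5972) = 68.6 × 1.483 = 101.7 Ω.

R_B ≈ 102 Ω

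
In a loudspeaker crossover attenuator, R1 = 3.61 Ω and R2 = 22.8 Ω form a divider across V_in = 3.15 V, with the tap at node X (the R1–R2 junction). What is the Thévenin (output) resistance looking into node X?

R_th ≈ 3.12 Ω

Looking into X with the source shorted: R_th = R1·R2/(R1+R2) = 3.610 × 22.8/26.41 = 3.117 Ω.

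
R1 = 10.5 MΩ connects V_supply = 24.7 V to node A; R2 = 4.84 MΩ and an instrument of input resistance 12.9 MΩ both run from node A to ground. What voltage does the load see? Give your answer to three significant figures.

First combine the lower leg with the load: R2 ‖ R_L = 3.520 MΩ.
Then V_out = V_supply · R2'/(R1 + R2') = 24.7 × 3.520/14.02 = 6.201 V.

V_out ≈ 6.20 V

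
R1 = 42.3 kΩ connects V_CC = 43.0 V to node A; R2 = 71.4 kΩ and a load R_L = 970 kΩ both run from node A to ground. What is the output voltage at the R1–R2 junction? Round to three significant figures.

V_out ≈ 26.3 V

First combine the lower leg with the load: R2 ‖ R_L = 66.50 kΩ.
Then V_out = V_CC · R2'/(R1 + R2') = 43.0 × 66.50/108.8 = 26.28 V.
(Unloaded it would be 27.0 V; the load pulls it down.)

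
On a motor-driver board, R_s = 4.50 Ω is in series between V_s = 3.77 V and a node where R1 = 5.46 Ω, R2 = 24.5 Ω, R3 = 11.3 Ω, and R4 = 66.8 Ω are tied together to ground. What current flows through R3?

Equivalent of the parallel group: R_p = 3.054 Ω.
Node voltage V_A = V_s · R_p/(R_s + R_p) = 3.77 × 0.4043 = 1.524 V.
I(R3) = V_A / R3 = 1.524/11.3 = 0.1349 A.

I ≈ 0.135 A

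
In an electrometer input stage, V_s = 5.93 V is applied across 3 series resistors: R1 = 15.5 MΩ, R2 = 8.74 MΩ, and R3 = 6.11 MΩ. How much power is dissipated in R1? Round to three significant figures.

P ≈ 0.592 µW

ΣR = 30.35 MΩ → I = 5.93/30.35 = 0.1954 µA.
P = I²R = 0.03818 × 15.5 = 0.5917 µW.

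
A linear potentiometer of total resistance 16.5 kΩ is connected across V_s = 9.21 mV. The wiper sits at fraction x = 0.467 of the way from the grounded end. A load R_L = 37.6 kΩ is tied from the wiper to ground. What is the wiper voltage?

The pot divides into 8.794 kΩ above the wiper and 7.706 kΩ below.
R_L loads the lower segment: effective lower R = 6.395 kΩ.
V_out = 9.21 × 6.395/(8.794 + 6.395) = 3.878 mV.

V_out ≈ 3.88 mV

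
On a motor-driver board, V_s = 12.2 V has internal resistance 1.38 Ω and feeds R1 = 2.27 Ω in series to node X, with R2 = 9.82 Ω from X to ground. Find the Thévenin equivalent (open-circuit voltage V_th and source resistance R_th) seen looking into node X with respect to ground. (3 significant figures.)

R1' = 1.38 + 2.27 = 3.650 Ω (source resistance + R1).
V_th is the unloaded tap voltage: V_s · R2/(R1'+R2) = 12.2 × 0.7290 = 8.894 V.
Zeroing V_s shorts the top of R1' to ground, so R_th = R1' ‖ R2 = 2.661 Ω.

V_th ≈ 8.89 V, R_th ≈ 2.66 Ω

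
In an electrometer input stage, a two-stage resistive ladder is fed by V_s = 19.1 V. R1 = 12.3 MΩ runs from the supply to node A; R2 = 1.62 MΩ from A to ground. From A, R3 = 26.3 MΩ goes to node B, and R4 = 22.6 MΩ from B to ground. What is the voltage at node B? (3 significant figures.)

V_B ≈ 0.998 V

Node A sees R2 in parallel with the series input of stage 2, R3 + R4 = 48.90 MΩ.
Effective lower resistance at A: R2 ‖ 48.90 = 1.568 MΩ.
So V_A = 19.1 × 0.1131 = 2.160 V.
V_B = V_A × 0.4622 = 0.9981 V.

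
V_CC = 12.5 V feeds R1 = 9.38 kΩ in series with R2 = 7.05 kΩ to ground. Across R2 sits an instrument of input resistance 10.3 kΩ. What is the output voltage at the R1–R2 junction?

The load sits in parallel with R2, giving an effective lower resistance R2' = R2·R_L/(R2+R_L) = 4.185 kΩ.
Now apply the divider: V_out = 12.5 × 0.3085 = 3.857 V.

V_out ≈ 3.86 V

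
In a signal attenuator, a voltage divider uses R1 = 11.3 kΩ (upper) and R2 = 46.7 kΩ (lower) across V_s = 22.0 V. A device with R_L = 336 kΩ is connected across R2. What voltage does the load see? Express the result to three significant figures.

V_out ≈ 17.2 V

R2 ‖ R_L = (46.7 × 336)/(46.7 + 336) = 41.00 kΩ.
Then V_out = V_s · R2'/(R1 + R2') = 22.0 × 41.00/52.30 = 17.25 V.
(Unloaded it would be 17.7 V; the load pulls it down.)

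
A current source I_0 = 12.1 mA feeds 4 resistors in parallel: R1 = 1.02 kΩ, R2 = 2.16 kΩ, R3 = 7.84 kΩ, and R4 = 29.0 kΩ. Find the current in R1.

ΣG = 1/1.02 + 1/2.16 + 1/7.84 + 1/29.0 = 1.605.
By the current-divider rule, I = I_0 · G_k/ΣG = 12.1 × 0.6107 = 7.389 mA.

I ≈ 7.39 mA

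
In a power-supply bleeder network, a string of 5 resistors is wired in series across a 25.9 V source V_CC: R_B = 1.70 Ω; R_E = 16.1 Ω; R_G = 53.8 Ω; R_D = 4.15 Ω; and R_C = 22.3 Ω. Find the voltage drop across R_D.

V ≈ 1.10 V

Total series resistance ΣR = 1.70 + 16.1 + 53.8 + 4.15 + 22.3 = 98.05 Ω.
V = V_CC · R/ΣR = 25.9 × 0.04233 = 1.096 V.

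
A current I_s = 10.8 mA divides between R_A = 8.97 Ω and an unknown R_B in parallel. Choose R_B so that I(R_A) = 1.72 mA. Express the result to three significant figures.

Two-branch current divider: I_A = I_s · R_B/(R_A + R_B).
With f = 0.1593, R_B = R_A · f/(1−f) = 8.97 × 0.1894 = 1.699 Ω.

R_B ≈ 1.70 Ω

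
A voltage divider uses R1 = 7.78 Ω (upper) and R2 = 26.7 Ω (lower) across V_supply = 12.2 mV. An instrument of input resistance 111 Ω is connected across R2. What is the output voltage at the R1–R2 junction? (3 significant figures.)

First combine the lower leg with the load: R2 ‖ R_L = 21.52 Ω.
Voltage divider with the loaded lower leg: V_out = 12.2 × 21.52/(7.78 + 21.52) = 12.2 × 0.7345 = 8.961 mV.

V_out ≈ 8.96 mV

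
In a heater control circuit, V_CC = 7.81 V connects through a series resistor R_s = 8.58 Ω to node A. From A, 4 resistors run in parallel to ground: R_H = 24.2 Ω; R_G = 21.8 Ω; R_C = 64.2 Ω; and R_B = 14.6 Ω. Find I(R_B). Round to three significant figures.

I ≈ 0.217 A

Combine the parallel branches: R_p = (1/24.2 + 1/21.8 + 1/64.2 + 1/14.6)⁻¹ = 5.839 Ω.
Node voltage V_A = V_CC · R_p/(R_s + R_p) = 7.81 × 0.4050 = 3.163 V.
I(R_B) = V_A / R_B = 3.163/14.6 = 0.2166 A.
(Check via current divider: I_total = 0.5416 A; share G_k/ΣG = 0.3999 → same result.)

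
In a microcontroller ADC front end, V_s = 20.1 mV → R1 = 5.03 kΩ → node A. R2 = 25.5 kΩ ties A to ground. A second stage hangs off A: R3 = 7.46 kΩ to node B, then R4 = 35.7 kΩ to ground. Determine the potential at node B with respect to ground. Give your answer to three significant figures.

The second stage (R3 + R4 = 43.16 kΩ) loads node A in parallel with R2.
R2 ‖ (R3+R4) = 16.03 kΩ.
So V_A = 20.1 × 0.7612 = 15.30 mV.
V_B = V_A × 0.8272 = 12.65 mV.

V_B ≈ 12.7 mV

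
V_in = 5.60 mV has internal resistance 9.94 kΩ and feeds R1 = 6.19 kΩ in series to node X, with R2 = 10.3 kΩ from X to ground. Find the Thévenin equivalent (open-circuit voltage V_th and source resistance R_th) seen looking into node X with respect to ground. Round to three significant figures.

V_th ≈ 2.18 mV, R_th ≈ 6.29 kΩ

R1' = 9.94 + 6.19 = 16.13 kΩ (source resistance + R1).
With X open, the divider is unloaded: V_th = 5.60 × 10.3/26.43 = 2.182 mV.
With V_in suppressed (replaced by a short), R_th = R1' ‖ R2 = (16.13 × 10.3)/(16.13 + 10.3) = 6.286 kΩ.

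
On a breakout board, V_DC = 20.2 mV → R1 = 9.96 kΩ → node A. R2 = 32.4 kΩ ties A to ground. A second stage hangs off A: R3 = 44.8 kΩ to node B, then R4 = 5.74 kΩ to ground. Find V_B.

V_B ≈ 1.52 mV

Looking into the second stage from A: R3 + R4 = 50.54 kΩ appears in parallel with R2.
R2 ‖ (R3+R4) = 19.74 kΩ.
V_A = 20.2 × 19.74/(9.96 + 19.74) = 13.43 mV.
V_B = V_A × 0.1136 = 1.525 mV.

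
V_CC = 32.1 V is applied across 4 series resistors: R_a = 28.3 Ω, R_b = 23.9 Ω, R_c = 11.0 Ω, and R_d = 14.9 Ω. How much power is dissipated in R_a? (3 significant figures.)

P ≈ 4.78 W

ΣR = 78.10 Ω → I = 32.1/78.10 = 0.4110 A.
V(R_a) = I·R = 11.63 V; P = V·I = 11.63 × 0.4110 = 4.781 W.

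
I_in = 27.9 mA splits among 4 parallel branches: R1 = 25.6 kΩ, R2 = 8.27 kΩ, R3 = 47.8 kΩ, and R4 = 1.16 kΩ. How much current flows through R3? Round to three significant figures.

I ≈ 0.560 mA

ΣG = 1/25.6 + 1/8.27 + 1/47.8 + 1/1.16 = 1.043.
By the current-divider rule, I = I_in · G_k/ΣG = 27.9 × 0.02006 = 0.5596 mA.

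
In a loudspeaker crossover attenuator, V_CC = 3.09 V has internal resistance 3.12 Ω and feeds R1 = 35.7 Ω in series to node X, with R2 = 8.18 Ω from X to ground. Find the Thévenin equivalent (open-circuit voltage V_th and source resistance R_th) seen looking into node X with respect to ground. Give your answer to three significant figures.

V_th ≈ 0.538 V, R_th ≈ 6.76 Ω

R1' = 3.12 + 35.7 = 38.82 Ω (source resistance + R1).
V_th is the unloaded tap voltage: V_CC · R2/(R1'+R2) = 3.09 × 0.1740 = 0.5378 V.
Zeroing V_CC shorts the top of R1' to ground, so R_th = R1' ‖ R2 = 6.756 Ω.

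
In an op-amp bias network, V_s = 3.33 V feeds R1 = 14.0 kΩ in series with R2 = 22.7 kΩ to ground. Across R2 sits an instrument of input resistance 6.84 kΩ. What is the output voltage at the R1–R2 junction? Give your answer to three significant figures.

The load sits in parallel with R2, giving an effective lower resistance R2' = R2·R_L/(R2+R_L) = 5.256 kΩ.
Now apply the divider: V_out = 3.33 × 0.2730 = 0.9090 V.
(Unloaded it would be 2.06 V; the load pulls it down.)

V_out ≈ 0.909 V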